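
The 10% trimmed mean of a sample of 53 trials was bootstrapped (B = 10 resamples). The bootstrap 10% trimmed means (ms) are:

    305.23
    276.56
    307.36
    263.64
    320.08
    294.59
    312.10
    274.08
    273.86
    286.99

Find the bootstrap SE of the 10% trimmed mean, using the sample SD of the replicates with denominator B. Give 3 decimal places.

Bootstrap SE is the standard deviation of the 10 replicate 10% trimmed means.
Mean of replicates: (305.23 + 276.56 + 307.36 + 263.64 + 320.08 + 294.59 + 312.10 + 274.08 + 273.86 + 286.99) / 10 = 2914.4900 / 10 = 291.4490
Sum of squared deviations: (+13.7810)² + (−14.8890)² + (+15.9110)² + (−27.8090)² + (+28.6310)² + (+3.1410)² + (+20.6510)² + (−17.3690)² + (−17.5890)² + (−4.4590)² = 3325.1003
Variance = 3325.1003 / 10 = 332.5100
SE* = √332.5100

SE* = 18.235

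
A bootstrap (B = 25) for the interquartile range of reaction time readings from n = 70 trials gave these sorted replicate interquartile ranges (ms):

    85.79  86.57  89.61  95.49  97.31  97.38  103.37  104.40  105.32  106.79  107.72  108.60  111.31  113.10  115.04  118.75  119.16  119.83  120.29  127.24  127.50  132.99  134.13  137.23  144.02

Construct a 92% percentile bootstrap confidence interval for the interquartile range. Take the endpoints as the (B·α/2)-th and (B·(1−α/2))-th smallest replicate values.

(85.79, 137.23)

α = 0.08; lower rank = 25 × 0.040 = 1; upper rank = 25 × 0.960 = 24.
The 1st smallest replicate is 85.79; the 24th is 137.23.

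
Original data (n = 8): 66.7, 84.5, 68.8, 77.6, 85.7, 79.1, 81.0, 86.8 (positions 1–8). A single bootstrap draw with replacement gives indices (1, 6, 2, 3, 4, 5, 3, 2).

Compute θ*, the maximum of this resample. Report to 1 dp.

Resample values: 66.7, 79.1, 84.5, 68.8, 77.6, 85.7, 68.8, 84.5.
Maximum = 85.7

θ* = 85.7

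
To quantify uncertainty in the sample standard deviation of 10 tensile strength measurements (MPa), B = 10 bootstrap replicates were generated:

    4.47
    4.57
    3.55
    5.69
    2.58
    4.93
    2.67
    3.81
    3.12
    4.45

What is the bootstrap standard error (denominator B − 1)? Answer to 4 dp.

Bootstrap SE is the standard deviation of the 10 replicate standard deviations.
Mean of replicates: (4.47 + 4.57 + 3.55 + 5.69 + 2.58 + 4.93 + 2.67 + 3.81 + 3.12 + 4.45) / 10 = 39.84000 / 10 = 3.98400
Sum of squared deviations: (+0.48600)² + (+0.58600)² + (−0.43400)² + (+1.70600)² + (−1.40400)² + (+0.94600)² + (−1.31400)² + (−0.17400)² + (−0.86400)² + (+0.46600)² = 9.26504
Variance = 9.26504 / 9 = 1.02945
SE* = √1.02945

SE* = 1.0146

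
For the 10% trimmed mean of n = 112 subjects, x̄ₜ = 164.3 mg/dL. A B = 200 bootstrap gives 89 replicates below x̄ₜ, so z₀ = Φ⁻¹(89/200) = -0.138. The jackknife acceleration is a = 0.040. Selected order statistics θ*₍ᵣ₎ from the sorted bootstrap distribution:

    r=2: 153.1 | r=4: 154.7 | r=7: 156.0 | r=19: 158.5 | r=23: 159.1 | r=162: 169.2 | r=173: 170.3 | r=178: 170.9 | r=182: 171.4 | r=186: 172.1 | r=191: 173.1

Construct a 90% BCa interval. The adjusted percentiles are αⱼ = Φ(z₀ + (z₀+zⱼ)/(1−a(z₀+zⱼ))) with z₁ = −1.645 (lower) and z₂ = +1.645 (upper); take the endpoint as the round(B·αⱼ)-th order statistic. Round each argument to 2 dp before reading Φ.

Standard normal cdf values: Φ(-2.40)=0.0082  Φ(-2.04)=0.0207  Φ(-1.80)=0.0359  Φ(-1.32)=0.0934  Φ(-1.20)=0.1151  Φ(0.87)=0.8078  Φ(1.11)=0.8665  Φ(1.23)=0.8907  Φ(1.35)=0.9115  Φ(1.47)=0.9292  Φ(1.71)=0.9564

Lower: z₀ + z₁ = -0.138 + (-1.645) = -1.783; 1 − a(z₀+z₁) = 1 − (0.040)(-1.783) = 1.0713; argument = -0.138 + (-1.783)/1.0713 = -1.8023 → -1.80.
α₁ = Φ(-1.80) = 0.0359; rank = round(200 × 0.0359) = 7; θ*₍7₎ = 156.0.
Upper: z₀ + z₂ = 1.507; 1 − a(z₀+z₂) = 0.9397; argument = 1.4657 → 1.47; α₂ = 0.9292; rank = 186; θ*₍186₎ = 172.1.

(156.0, 172.1)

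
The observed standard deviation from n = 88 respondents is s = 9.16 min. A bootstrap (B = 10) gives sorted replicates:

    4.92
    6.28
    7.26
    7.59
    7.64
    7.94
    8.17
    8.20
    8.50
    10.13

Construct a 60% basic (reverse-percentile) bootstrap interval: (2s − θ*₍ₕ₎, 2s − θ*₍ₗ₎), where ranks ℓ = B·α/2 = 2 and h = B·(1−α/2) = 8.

(10.12, 12.04)

Percentile endpoints at ranks 2 and 8: θ*₍2₎ = 6.28, θ*₍8₎ = 8.20.
Basic interval reflects these around s:
  lower = 2 × 9.16 − 8.20 = 10.12
  upper = 2 × 9.16 − 6.28 = 12.04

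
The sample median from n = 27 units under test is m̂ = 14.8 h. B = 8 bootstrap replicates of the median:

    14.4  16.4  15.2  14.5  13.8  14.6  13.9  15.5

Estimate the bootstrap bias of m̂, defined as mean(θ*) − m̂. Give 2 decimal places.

bias = −0.01

mean(θ*) = (14.4 + 16.4 + 15.2 + 14.5 + 13.8 + 14.6 + 13.9 + 15.5) / 8 = 14.787
bias = 14.787 − 14.8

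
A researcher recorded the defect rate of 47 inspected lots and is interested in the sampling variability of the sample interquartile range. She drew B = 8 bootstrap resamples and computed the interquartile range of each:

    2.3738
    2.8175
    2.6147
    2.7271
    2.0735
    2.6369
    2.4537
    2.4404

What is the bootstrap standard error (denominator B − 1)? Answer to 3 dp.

Bootstrap SE is the standard deviation of the 8 replicate interquartile ranges.
Mean of replicates: (2.3738 + 2.8175 + 2.6147 + 2.7271 + 2.0735 + 2.6369 + 2.4537 + 2.4404) / 8 = 20.13760 / 8 = 2.51720
Sum of squared deviations: (−0.14340)² + (+0.30030)² + (+0.09750)² + (+0.20990)² + (−0.44370)² + (+0.11970)² + (−0.06350)² + (−0.07680)² = 0.38544
Variance = 0.38544 / 7 = 0.05506
SE* = √0.05506

SE* = 0.235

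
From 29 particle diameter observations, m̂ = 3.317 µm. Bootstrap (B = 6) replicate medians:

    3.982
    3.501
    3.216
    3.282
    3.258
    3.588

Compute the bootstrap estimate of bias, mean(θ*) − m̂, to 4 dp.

bias = +0.1542

mean(θ*) = (3.982 + 3.501 + 3.216 + 3.282 + 3.258 + 3.588) / 6 = 3.47117
bias = 3.47117 − 3.317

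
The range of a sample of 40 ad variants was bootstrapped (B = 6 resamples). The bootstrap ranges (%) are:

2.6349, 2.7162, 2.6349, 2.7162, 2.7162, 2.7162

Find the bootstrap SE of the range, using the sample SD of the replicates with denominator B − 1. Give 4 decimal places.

SE* = 0.0420

Bootstrap SE is the standard deviation of the 6 replicate ranges.
Mean of replicates: (2.6349 + 2.7162 + 2.6349 + 2.7162 + 2.7162 + 2.7162) / 6 = 16.13460 / 6 = 2.68910
Sum of squared deviations: (−0.05420)² + (+0.02710)² + (−0.05420)² + (+0.02710)² + (+0.02710)² + (+0.02710)² = 0.00881
Variance = 0.00881 / 5 = 0.00176
SE* = √0.00176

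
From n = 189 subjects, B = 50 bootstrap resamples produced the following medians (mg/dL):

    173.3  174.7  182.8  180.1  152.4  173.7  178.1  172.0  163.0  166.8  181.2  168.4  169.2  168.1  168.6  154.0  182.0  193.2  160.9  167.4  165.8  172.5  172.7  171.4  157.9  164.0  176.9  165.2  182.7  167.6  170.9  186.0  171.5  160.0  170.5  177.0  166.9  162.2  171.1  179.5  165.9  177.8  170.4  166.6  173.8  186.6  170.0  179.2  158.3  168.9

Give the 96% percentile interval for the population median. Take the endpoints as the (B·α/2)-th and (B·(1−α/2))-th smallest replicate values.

Sorted replicates: 152.4, 154.0, 157.9, 158.3, 160.0, 160.9, 162.2, 163.0, 164.0, 165.2, 165.8, 165.9, 166.6, 166.8, 166.9, 167.4, 167.6, 168.1, 168.4, 168.6, 168.9, 169.2, 170.0, 170.4, 170.5, 170.9, 171.1, 171.4, 171.5, 172.0, 172.5, 172.7, 173.3, 173.7, 173.8, 174.7, 176.9, 177.0, 177.8, 178.1, 179.2, 179.5, 180.1, 181.2, 182.0, 182.7, 182.8, 186.0, 186.6, 193.2
α = 0.04; lower rank = 50 × 0.020 = 1; upper rank = 50 × 0.980 = 49.
The 1st smallest replicate is 152.4; the 49th is 186.6.

(152.4, 186.6)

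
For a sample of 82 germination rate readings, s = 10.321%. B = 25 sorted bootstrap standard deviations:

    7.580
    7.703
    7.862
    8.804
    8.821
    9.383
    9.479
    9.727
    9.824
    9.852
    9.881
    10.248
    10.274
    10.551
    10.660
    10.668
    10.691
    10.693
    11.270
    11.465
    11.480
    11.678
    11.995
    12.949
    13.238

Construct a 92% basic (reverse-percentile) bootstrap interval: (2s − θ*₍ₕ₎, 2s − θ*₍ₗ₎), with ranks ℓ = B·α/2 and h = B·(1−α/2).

(7.693, 13.062)

Percentile endpoints at ranks 1 and 24: θ*₍1₎ = 7.580, θ*₍24₎ = 12.949.
Basic interval reflects these around s:
  lower = 2 × 10.321 − 12.949 = 7.693
  upper = 2 × 10.321 − 7.580 = 13.062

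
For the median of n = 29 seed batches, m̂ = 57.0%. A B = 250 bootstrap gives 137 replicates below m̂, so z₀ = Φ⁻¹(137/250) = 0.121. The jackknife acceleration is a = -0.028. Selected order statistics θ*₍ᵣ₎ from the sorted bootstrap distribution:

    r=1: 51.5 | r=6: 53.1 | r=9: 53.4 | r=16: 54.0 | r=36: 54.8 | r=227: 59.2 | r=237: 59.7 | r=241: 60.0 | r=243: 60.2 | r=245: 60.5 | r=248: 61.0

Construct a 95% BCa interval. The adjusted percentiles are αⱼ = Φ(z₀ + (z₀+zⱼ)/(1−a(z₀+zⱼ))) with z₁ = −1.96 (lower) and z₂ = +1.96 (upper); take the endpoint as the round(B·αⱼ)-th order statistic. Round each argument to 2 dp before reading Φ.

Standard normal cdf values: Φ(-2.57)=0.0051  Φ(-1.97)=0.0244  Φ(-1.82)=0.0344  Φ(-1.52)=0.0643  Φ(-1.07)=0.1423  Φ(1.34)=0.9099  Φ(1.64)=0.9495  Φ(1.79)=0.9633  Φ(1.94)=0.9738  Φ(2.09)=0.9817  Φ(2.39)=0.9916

(53.4, 60.5)

Lower: z₀ + z₁ = 0.121 + (-1.960) = -1.839; 1 − a(z₀+z₁) = 1 − (-0.028)(-1.839) = 0.9485; argument = 0.121 + (-1.839)/0.9485 = -1.8178 → -1.82.
α₁ = Φ(-1.82) = 0.0344; rank = round(250 × 0.0344) = 9; θ*₍9₎ = 53.4.
Upper: z₀ + z₂ = 2.081; 1 − a(z₀+z₂) = 1.0583; argument = 2.0874 → 2.09; α₂ = 0.9817; rank = 245; θ*₍245₎ = 60.5.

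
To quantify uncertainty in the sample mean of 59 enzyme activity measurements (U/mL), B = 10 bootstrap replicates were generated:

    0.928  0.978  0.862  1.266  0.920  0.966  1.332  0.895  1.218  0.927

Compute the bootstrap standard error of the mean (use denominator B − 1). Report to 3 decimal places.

Bootstrap SE is the standard deviation of the 10 replicate means.
Mean of replicates: (0.928 + 0.978 + 0.862 + 1.266 + 0.920 + 0.966 + 1.332 + 0.895 + 1.218 + 0.927) / 10 = 10.2920 / 10 = 1.0292
Sum of squared deviations: (−0.1012)² + (−0.0512)² + (−0.1672)² + (+0.2368)² + (−0.1092)² + (−0.0632)² + (+0.3028)² + (−0.1342)² + (+0.1888)² + (−0.1022)² = 0.2686
Variance = 0.2686 / 9 = 0.0298
SE* = √0.0298

SE* = 0.173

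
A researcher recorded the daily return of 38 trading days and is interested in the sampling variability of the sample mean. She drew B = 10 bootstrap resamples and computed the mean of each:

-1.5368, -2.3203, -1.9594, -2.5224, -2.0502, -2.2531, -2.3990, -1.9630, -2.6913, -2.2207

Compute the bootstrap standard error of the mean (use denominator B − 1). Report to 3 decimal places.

SE* = 0.330

Bootstrap SE is the standard deviation of the 10 replicate means.
Mean of replicates: ((-1.5368) + (-2.3203) + (-1.9594) + (-2.5224) + (-2.0502) + (-2.2531) + (-2.3990) + (-1.9630) + (-2.6913) + (-2.2207)) / 10 = -21.91620 / 10 = -2.19162
Sum of squared deviations: (+0.65482)² + (−0.12868)² + (+0.23222)² + (−0.33078)² + (+0.14142)² + (−0.06148)² + (−0.20738)² + (+0.22862)² + (−0.49968)² + (−0.02908)² = 0.97827
Variance = 0.97827 / 9 = 0.10870
SE* = √0.10870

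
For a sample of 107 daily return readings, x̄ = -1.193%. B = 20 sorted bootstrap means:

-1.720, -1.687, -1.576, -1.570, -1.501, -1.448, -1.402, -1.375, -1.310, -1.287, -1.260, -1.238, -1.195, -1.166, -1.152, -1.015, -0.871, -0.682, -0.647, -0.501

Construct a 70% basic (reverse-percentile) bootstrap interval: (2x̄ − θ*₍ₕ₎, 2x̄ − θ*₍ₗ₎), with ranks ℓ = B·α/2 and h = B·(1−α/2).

Percentile endpoints at ranks 3 and 17: θ*₍3₎ = -1.576, θ*₍17₎ = -0.871.
Basic interval reflects these around x̄:
  lower = 2 × -1.193 − -0.871 = -1.515
  upper = 2 × -1.193 − -1.576 = -0.810

(-1.515, -0.810)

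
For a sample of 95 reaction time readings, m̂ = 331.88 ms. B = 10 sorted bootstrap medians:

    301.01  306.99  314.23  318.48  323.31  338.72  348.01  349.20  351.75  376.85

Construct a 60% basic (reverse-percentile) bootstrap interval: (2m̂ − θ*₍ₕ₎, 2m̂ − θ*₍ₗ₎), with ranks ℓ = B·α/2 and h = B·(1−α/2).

Percentile endpoints at ranks 2 and 8: θ*₍2₎ = 306.99, θ*₍8₎ = 349.20.
Basic interval reflects these around m̂:
  lower = 2 × 331.88 − 349.20 = 314.56
  upper = 2 × 331.88 − 306.99 = 356.77

(314.56, 356.77)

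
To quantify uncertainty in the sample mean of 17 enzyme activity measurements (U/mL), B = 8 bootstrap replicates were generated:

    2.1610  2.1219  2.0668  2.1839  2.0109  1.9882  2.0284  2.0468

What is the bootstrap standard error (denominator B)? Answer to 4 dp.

Bootstrap SE is the standard deviation of the 8 replicate means.
Mean of replicates: (2.1610 + 2.1219 + 2.0668 + 2.1839 + 2.0109 + 1.9882 + 2.0284 + 2.0468) / 8 = 16.60790 / 8 = 2.07599
Sum of squared deviations: (+0.08501)² + (+0.04591)² + (−0.00919)² + (+0.10791)² + (−0.06509)² + (−0.08779)² + (−0.04759)² + (−0.02919)² = 0.03612
Variance = 0.03612 / 8 = 0.00452
SE* = √0.00452

SE* = 0.0672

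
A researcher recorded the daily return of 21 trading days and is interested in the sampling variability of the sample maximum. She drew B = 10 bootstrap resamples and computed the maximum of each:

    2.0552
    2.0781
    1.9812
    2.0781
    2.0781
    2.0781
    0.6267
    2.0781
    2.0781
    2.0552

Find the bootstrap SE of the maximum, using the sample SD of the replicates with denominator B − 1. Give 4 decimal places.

SE* = 0.4550

Bootstrap SE is the standard deviation of the 10 replicate maximums.
Mean of replicates: (2.0552 + 2.0781 + 1.9812 + 2.0781 + 2.0781 + 2.0781 + 0.6267 + 2.0781 + 2.0781 + 2.0552) / 10 = 19.18690 / 10 = 1.91869
Sum of squared deviations: (+0.13651)² + (+0.15941)² + (+0.06251)² + (+0.15941)² + (+0.15941)² + (+0.15941)² + (−1.29199)² + (+0.15941)² + (+0.15941)² + (+0.13651)² = 1.86288
Variance = 1.86288 / 9 = 0.20699
SE* = √0.20699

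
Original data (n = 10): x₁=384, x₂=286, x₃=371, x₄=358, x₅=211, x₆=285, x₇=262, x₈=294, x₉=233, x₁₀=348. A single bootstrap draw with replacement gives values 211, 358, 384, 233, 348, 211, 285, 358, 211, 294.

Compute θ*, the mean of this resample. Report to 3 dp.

Mean = (211 + 358 + 384 + 233 + 348 + 211 + 285 + 358 + 211 + 294) / 10 = 2893.0 / 10 = 289.300

θ* = 289.300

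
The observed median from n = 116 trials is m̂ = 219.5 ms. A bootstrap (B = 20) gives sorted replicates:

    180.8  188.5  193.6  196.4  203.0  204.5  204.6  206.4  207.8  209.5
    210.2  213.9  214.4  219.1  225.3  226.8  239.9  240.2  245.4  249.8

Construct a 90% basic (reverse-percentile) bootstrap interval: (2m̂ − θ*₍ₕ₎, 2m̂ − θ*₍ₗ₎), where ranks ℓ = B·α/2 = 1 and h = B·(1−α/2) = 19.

(193.6, 258.2)

Percentile endpoints at ranks 1 and 19: θ*₍1₎ = 180.8, θ*₍19₎ = 245.4.
Basic interval reflects these around m̂:
  lower = 2 × 219.5 − 245.4 = 193.6
  upper = 2 × 219.5 − 180.8 = 258.2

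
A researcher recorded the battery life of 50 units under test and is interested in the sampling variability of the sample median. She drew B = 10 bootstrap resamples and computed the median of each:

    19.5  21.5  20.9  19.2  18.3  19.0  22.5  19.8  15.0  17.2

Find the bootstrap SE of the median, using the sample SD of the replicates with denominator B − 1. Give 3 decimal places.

SE* = 2.158

Bootstrap SE is the standard deviation of the 10 replicate medians.
Mean of replicates: (19.5 + 21.5 + 20.9 + 19.2 + 18.3 + 19.0 + 22.5 + 19.8 + 15.0 + 17.2) / 10 = 192.9000 / 10 = 19.2900
Sum of squared deviations: (+0.2100)² + (+2.2100)² + (+1.6100)² + (−0.0900)² + (−0.9900)² + (−0.2900)² + (+3.2100)² + (+0.5100)² + (−4.2900)² + (−2.0900)² = 41.9290
Variance = 41.9290 / 9 = 4.6588
SE* = √4.6588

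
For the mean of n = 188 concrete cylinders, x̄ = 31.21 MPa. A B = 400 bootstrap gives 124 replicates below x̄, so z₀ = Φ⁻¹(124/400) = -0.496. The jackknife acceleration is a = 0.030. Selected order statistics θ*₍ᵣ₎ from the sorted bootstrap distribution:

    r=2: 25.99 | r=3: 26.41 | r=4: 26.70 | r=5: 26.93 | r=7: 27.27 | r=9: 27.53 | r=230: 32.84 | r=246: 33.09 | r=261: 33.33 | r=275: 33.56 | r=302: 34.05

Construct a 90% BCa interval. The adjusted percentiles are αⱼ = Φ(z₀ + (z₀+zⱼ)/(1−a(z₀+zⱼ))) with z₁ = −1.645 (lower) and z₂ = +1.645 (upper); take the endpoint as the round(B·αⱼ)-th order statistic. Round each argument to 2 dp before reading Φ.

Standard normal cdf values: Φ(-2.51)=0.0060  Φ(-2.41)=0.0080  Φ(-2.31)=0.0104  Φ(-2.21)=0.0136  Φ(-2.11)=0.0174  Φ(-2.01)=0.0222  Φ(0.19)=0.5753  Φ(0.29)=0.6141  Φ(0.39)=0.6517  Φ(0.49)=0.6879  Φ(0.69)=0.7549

Lower: z₀ + z₁ = -0.496 + (-1.645) = -2.141; 1 − a(z₀+z₁) = 1 − (0.030)(-2.141) = 1.0642; argument = -0.496 + (-2.141)/1.0642 = -2.5078 → -2.51.
α₁ = Φ(-2.51) = 0.0060; rank = round(400 × 0.0060) = 2; θ*₍2₎ = 25.99.
Upper: z₀ + z₂ = 1.149; 1 − a(z₀+z₂) = 0.9655; argument = 0.6940 → 0.69; α₂ = 0.7549; rank = 302; θ*₍302₎ = 34.05.

(25.99, 34.05)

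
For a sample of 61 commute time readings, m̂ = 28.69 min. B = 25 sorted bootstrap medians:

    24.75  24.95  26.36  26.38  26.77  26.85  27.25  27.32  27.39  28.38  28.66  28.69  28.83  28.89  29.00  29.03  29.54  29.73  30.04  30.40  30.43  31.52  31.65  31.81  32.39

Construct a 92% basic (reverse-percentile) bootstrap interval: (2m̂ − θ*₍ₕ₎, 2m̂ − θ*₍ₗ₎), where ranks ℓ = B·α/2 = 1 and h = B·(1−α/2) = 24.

(25.57, 32.63)

Percentile endpoints at ranks 1 and 24: θ*₍1₎ = 24.75, θ*₍24₎ = 31.81.
Basic interval reflects these around m̂:
  lower = 2 × 28.69 − 31.81 = 25.57
  upper = 2 × 28.69 − 24.75 = 32.63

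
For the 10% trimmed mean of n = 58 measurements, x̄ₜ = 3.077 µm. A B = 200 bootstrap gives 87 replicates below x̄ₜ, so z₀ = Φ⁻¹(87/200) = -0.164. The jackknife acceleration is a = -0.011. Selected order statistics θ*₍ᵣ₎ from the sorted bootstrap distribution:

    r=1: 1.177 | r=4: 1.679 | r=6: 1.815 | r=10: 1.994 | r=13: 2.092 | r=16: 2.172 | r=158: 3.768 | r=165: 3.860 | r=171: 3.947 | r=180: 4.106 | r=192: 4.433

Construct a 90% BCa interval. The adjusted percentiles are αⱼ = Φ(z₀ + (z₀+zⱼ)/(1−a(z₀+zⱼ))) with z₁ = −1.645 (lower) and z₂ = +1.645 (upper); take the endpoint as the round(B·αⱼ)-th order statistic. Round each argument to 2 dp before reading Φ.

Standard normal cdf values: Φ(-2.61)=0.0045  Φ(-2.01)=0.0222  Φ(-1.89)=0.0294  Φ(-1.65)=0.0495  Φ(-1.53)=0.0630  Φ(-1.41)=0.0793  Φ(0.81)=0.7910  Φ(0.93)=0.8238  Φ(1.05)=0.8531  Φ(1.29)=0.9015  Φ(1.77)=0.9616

(1.679, 4.106)

Lower: z₀ + z₁ = -0.164 + (-1.645) = -1.809; 1 − a(z₀+z₁) = 1 − (-0.011)(-1.809) = 0.9801; argument = -0.164 + (-1.809)/0.9801 = -2.0097 → -2.01.
α₁ = Φ(-2.01) = 0.0222; rank = round(200 × 0.0222) = 4; θ*₍4₎ = 1.679.
Upper: z₀ + z₂ = 1.481; 1 − a(z₀+z₂) = 1.0163; argument = 1.2933 → 1.29; α₂ = 0.9015; rank = 180; θ*₍180₎ = 4.106.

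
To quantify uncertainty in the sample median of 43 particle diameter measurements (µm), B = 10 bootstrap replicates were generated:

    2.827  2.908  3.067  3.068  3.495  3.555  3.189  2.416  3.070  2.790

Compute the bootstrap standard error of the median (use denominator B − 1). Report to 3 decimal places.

SE* = 0.335

Bootstrap SE is the standard deviation of the 10 replicate medians.
Mean of replicates: (2.827 + 2.908 + 3.067 + 3.068 + 3.495 + 3.555 + 3.189 + 2.416 + 3.070 + 2.790) / 10 = 30.3850 / 10 = 3.0385
Sum of squared deviations: (−0.2115)² + (−0.1305)² + (+0.0285)² + (+0.0295)² + (+0.4565)² + (+0.5165)² + (+0.1505)² + (−0.6225)² + (+0.0315)² + (−0.2485)² = 1.0115
Variance = 1.0115 / 9 = 0.1124
SE* = √0.1124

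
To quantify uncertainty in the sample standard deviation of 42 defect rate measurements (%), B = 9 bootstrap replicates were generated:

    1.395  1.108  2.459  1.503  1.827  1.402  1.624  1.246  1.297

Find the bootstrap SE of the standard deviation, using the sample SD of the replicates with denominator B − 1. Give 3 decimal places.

Bootstrap SE is the standard deviation of the 9 replicate standard deviations.
Mean of replicates: (1.395 + 1.108 + 2.459 + 1.503 + 1.827 + 1.402 + 1.624 + 1.246 + 1.297) / 9 = 13.8610 / 9 = 1.5401
Sum of squared deviations: (−0.1451)² + (−0.4321)² + (+0.9189)² + (−0.0371)² + (+0.2869)² + (−0.1381)² + (+0.0839)² + (−0.2941)² + (−0.2431)² = 1.3075
Variance = 1.3075 / 8 = 0.1634
SE* = √0.1634

SE* = 0.404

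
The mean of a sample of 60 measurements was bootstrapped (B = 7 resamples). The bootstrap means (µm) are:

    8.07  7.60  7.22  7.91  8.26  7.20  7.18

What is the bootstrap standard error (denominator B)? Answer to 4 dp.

SE* = 0.4184

Bootstrap SE is the standard deviation of the 7 replicate means.
Mean of replicates: (8.07 + 7.60 + 7.22 + 7.91 + 8.26 + 7.20 + 7.18) / 7 = 53.44000 / 7 = 7.63429
Sum of squared deviations: (+0.43571)² + (−0.03429)² + (−0.41429)² + (+0.27571)² + (+0.62571)² + (−0.43429)² + (−0.45429)² = 1.22517
Variance = 1.22517 / 7 = 0.17502
SE* = √0.17502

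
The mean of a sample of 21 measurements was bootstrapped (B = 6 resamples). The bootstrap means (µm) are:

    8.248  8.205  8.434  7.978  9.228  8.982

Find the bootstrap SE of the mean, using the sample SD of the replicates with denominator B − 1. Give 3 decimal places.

SE* = 0.488

Bootstrap SE is the standard deviation of the 6 replicate means.
Mean of replicates: (8.248 + 8.205 + 8.434 + 7.978 + 9.228 + 8.982) / 6 = 51.0750 / 6 = 8.5125
Sum of squared deviations: (−0.2645)² + (−0.3075)² + (−0.0785)² + (−0.5345)² + (+0.7155)² + (+0.4695)² = 1.1887
Variance = 1.1887 / 5 = 0.2377
SE* = √0.2377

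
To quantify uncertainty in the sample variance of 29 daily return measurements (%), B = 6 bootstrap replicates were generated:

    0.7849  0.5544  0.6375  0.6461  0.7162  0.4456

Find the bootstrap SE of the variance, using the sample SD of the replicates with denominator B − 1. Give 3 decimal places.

Bootstrap SE is the standard deviation of the 6 replicate variances.
Mean of replicates: (0.7849 + 0.5544 + 0.6375 + 0.6461 + 0.7162 + 0.4456) / 6 = 3.78470 / 6 = 0.63078
Sum of squared deviations: (+0.15412)² + (−0.07638)² + (+0.00672)² + (+0.01532)² + (+0.08542)² + (−0.18518)² = 0.07145
Variance = 0.07145 / 5 = 0.01429
SE* = √0.01429

SE* = 0.120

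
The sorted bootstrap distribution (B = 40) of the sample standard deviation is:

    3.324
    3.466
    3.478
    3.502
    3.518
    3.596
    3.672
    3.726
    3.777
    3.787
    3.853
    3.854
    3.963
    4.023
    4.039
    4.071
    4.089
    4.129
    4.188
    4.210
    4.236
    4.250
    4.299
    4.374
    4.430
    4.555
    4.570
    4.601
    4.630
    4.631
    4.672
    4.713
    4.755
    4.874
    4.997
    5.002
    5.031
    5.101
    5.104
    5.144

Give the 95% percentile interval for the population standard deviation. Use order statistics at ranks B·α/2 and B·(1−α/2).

(3.324, 5.104)

α = 0.05; lower rank = 40 × 0.025 = 1; upper rank = 40 × 0.975 = 39.
The 1st smallest replicate is 3.324; the 39th is 5.104.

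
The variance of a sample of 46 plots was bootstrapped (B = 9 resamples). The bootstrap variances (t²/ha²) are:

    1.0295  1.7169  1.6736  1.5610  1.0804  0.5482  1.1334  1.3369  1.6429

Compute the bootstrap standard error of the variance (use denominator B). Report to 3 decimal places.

Bootstrap SE is the standard deviation of the 9 replicate variances.
Mean of replicates: (1.0295 + 1.7169 + 1.6736 + 1.5610 + 1.0804 + 0.5482 + 1.1334 + 1.3369 + 1.6429) / 9 = 11.72280 / 9 = 1.30253
Sum of squared deviations: (−0.27303)² + (+0.41437)² + (+0.37107)² + (+0.25847)² + (−0.22213)² + (−0.75433)² + (−0.16913)² + (+0.03437)² + (+0.34037)² = 1.21474
Variance = 1.21474 / 9 = 0.13497
SE* = √0.13497

SE* = 0.367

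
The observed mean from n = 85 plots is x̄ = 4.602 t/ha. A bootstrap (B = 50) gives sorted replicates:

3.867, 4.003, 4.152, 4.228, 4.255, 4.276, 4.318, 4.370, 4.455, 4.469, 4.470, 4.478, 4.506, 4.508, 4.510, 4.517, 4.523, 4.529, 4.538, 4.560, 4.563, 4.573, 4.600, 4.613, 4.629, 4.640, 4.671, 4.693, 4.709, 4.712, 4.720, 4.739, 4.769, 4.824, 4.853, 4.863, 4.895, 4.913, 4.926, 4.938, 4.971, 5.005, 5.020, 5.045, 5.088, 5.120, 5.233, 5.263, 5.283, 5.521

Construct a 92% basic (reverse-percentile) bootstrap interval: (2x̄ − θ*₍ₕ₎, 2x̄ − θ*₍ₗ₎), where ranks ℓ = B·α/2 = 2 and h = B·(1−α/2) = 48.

Percentile endpoints at ranks 2 and 48: θ*₍2₎ = 4.003, θ*₍48₎ = 5.263.
Basic interval reflects these around x̄:
  lower = 2 × 4.602 − 5.263 = 3.941
  upper = 2 × 4.602 − 4.003 = 5.201

(3.941, 5.201)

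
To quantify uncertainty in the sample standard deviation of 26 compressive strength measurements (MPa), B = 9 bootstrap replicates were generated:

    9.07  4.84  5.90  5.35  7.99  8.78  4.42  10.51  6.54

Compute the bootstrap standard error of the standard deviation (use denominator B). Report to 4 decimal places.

SE* = 2.0056

Bootstrap SE is the standard deviation of the 9 replicate standard deviations.
Mean of replicates: (9.07 + 4.84 + 5.90 + 5.35 + 7.99 + 8.78 + 4.42 + 10.51 + 6.54) / 9 = 63.40000 / 9 = 7.04444
Sum of squared deviations: (+2.02556)² + (−2.20444)² + (−1.14444)² + (−1.69444)² + (+0.94556)² + (+1.73556)² + (−2.62444)² + (+3.46556)² + (−0.50444)² = 36.20182
Variance = 36.20182 / 9 = 4.02242
SE* = √4.02242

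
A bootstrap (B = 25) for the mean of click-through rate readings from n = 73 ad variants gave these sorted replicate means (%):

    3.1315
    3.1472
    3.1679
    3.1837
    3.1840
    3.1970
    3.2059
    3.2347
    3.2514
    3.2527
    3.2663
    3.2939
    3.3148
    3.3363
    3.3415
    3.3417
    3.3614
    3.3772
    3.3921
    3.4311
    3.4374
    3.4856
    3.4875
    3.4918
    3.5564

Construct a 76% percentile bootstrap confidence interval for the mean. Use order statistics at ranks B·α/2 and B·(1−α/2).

α = 0.24; lower rank = 25 × 0.120 = 3; upper rank = 25 × 0.880 = 22.
The 3rd smallest replicate is 3.1679; the 22nd is 3.4856.

(3.1679, 3.4856)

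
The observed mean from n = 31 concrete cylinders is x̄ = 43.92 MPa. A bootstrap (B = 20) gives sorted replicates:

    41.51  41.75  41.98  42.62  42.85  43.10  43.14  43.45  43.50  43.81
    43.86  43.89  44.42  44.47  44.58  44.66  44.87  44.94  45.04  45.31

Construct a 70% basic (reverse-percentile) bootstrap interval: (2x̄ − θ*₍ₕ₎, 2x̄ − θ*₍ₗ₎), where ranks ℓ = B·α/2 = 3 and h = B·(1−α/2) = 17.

(42.97, 45.86)

Percentile endpoints at ranks 3 and 17: θ*₍3₎ = 41.98, θ*₍17₎ = 44.87.
Basic interval reflects these around x̄:
  lower = 2 × 43.92 − 44.87 = 42.97
  upper = 2 × 43.92 − 41.98 = 45.86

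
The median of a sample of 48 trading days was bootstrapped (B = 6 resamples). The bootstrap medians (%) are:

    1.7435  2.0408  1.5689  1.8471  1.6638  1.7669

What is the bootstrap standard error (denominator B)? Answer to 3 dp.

SE* = 0.148

Bootstrap SE is the standard deviation of the 6 replicate medians.
Mean of replicates: (1.7435 + 2.0408 + 1.5689 + 1.8471 + 1.6638 + 1.7669) / 6 = 10.63100 / 6 = 1.77183
Sum of squared deviations: (−0.02833)² + (+0.26897)² + (−0.20293)² + (+0.07527)² + (−0.10803)² + (−0.00493)² = 0.13169
Variance = 0.13169 / 6 = 0.02195
SE* = √0.02195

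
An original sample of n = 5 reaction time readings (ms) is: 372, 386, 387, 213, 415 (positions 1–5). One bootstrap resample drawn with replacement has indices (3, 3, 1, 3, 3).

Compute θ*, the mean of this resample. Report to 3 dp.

θ* = 384.000

Resample values: 387, 387, 372, 387, 387.
Mean = (387 + 387 + 372 + 387 + 387) / 5 = 1920.0 / 5 = 384.000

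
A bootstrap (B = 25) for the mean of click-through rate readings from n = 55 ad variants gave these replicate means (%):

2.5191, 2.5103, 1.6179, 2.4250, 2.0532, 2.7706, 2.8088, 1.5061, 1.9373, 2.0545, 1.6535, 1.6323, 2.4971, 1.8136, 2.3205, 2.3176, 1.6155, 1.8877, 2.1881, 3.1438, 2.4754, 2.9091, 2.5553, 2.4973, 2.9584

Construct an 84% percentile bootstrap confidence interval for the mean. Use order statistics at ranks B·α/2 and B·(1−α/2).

(1.6155, 2.9091)

Sorted replicates: 1.5061, 1.6155, 1.6179, 1.6323, 1.6535, 1.8136, 1.8877, 1.9373, 2.0532, 2.0545, 2.1881, 2.3176, 2.3205, 2.4250, 2.4754, 2.4971, 2.4973, 2.5103, 2.5191, 2.5553, 2.7706, 2.8088, 2.9091, 2.9584, 3.1438
α = 0.16; lower rank = 25 × 0.080 = 2; upper rank = 25 × 0.920 = 23.
The 2nd smallest replicate is 1.6155; the 23rd is 2.9091.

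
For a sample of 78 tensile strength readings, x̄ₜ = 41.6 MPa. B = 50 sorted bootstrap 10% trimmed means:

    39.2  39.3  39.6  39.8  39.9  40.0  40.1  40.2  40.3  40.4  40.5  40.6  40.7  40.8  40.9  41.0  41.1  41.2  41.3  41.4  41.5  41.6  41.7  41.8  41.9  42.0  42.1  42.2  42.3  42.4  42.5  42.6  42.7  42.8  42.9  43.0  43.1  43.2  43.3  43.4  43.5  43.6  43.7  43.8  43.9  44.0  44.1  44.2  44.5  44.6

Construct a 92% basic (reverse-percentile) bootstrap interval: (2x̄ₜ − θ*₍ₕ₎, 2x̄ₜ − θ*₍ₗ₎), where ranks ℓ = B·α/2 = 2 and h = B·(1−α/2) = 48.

(39.0, 43.9)

Percentile endpoints at ranks 2 and 48: θ*₍2₎ = 39.3, θ*₍48₎ = 44.2.
Basic interval reflects these around x̄ₜ:
  lower = 2 × 41.6 − 44.2 = 39.0
  upper = 2 × 41.6 − 39.3 = 43.9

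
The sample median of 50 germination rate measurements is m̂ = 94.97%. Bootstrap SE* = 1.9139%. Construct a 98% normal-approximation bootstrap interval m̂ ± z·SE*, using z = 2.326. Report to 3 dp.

(90.518, 99.422)

Margin = 2.326 × 1.9139 = 4.4517
Interval: 94.97 ± 4.4517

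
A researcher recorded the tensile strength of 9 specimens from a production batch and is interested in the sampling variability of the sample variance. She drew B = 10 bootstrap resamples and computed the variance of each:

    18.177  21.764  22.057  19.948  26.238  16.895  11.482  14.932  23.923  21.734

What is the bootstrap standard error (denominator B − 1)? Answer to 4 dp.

Bootstrap SE is the standard deviation of the 10 replicate variances.
Mean of replicates: (18.177 + 21.764 + 22.057 + 19.948 + 26.238 + 16.895 + 11.482 + 14.932 + 23.923 + 21.734) / 10 = 197.15000 / 10 = 19.71500
Sum of squared deviations: (−1.53800)² + (+2.04900)² + (+2.34200)² + (+0.23300)² + (+6.52300)² + (−2.82000)² + (−8.23300)² + (−4.78300)² + (+4.20800)² + (+2.01900)² = 175.04803
Variance = 175.04803 / 9 = 19.44978
SE* = √19.44978

SE* = 4.4102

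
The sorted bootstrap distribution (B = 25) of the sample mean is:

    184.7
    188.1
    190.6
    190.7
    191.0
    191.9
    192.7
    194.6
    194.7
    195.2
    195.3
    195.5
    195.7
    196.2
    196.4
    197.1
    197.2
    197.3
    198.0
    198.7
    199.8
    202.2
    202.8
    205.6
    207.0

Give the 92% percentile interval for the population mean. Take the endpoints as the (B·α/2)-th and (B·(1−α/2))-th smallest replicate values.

(184.7, 205.6)

α = 0.08; lower rank = 25 × 0.040 = 1; upper rank = 25 × 0.960 = 24.
The 1st smallest replicate is 184.7; the 24th is 205.6.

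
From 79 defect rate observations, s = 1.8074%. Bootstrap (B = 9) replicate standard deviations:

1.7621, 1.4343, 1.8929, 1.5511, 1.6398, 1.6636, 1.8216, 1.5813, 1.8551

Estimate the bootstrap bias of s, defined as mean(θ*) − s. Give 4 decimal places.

bias = −0.1183

mean(θ*) = (1.7621 + 1.4343 + 1.8929 + 1.5511 + 1.6398 + 1.6636 + 1.8216 + 1.5813 + 1.8551) / 9 = 1.68909
bias = 1.68909 − 1.8074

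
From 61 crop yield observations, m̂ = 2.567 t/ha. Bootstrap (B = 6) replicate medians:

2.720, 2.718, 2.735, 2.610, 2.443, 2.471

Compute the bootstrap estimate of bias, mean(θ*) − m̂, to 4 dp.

bias = +0.0492

mean(θ*) = (2.720 + 2.718 + 2.735 + 2.610 + 2.443 + 2.471) / 6 = 2.61617
bias = 2.61617 − 2.567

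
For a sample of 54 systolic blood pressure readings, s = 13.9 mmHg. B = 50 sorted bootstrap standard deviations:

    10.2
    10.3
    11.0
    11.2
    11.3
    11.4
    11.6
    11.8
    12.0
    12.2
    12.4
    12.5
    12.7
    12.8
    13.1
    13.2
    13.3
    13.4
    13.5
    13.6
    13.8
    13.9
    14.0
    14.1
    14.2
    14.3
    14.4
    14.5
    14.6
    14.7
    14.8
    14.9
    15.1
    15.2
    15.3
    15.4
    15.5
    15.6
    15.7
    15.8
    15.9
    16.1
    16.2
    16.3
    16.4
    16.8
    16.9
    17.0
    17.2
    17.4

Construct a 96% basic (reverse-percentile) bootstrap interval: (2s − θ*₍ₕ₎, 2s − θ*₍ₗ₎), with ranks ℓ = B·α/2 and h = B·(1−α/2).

Percentile endpoints at ranks 1 and 49: θ*₍1₎ = 10.2, θ*₍49₎ = 17.2.
Basic interval reflects these around s:
  lower = 2 × 13.9 − 17.2 = 10.6
  upper = 2 × 13.9 − 10.2 = 17.6

(10.6, 17.6)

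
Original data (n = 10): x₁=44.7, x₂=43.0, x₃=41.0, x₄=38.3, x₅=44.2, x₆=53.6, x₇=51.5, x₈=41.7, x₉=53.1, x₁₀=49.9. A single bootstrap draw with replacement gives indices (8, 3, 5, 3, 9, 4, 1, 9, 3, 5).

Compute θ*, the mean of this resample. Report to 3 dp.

θ* = 44.230

Resample values: 41.7, 41.0, 44.2, 41.0, 53.1, 38.3, 44.7, 53.1, 41.0, 44.2.
Mean = (41.7 + 41.0 + 44.2 + 41.0 + 53.1 + 38.3 + 44.7 + 53.1 + 41.0 + 44.2) / 10 = 442.30 / 10 = 44.230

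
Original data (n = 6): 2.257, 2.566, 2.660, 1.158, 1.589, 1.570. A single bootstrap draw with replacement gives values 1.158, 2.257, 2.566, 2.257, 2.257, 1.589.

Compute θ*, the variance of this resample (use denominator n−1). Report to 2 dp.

θ* = 0.28

Mean = 2.0140; sum of squared deviations = 1.3952
s² = 1.3952 / 5 = 0.2790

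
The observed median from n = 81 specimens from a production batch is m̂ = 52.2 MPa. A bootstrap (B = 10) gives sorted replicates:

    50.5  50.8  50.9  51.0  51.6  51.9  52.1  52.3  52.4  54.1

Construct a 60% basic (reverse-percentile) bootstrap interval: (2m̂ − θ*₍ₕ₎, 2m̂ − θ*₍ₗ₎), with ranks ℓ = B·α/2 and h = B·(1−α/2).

Percentile endpoints at ranks 2 and 8: θ*₍2₎ = 50.8, θ*₍8₎ = 52.3.
Basic interval reflects these around m̂:
  lower = 2 × 52.2 − 52.3 = 52.1
  upper = 2 × 52.2 − 50.8 = 53.6

(52.1, 53.6)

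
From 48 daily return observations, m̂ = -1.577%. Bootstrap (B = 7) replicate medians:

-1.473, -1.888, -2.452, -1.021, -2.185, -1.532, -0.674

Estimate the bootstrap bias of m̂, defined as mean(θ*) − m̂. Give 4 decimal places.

mean(θ*) = ((-1.473) + (-1.888) + (-2.452) + (-1.021) + (-2.185) + (-1.532) + (-0.674)) / 7 = -1.60357
bias = -1.60357 − -1.577

bias = −0.0266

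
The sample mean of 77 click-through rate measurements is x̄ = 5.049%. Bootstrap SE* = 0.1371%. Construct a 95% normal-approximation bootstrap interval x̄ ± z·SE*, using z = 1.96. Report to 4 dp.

Margin = 1.96 × 0.1371 = 0.26872
Interval: 5.049 ± 0.26872

(4.7803, 5.3177)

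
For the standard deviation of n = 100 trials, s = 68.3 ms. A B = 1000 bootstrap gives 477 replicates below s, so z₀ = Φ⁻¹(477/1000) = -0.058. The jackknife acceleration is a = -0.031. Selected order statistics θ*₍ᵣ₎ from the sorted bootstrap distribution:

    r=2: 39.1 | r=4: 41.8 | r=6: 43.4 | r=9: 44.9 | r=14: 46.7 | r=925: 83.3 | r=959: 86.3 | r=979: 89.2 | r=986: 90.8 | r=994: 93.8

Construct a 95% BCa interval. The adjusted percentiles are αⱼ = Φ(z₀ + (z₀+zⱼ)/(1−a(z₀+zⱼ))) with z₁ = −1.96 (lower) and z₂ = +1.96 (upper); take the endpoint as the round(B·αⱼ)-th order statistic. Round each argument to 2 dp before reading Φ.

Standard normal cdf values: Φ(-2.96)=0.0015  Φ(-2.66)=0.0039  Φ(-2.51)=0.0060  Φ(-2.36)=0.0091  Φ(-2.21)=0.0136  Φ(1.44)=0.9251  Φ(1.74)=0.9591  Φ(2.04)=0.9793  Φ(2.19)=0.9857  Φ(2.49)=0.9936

Lower: z₀ + z₁ = -0.058 + (-1.960) = -2.018; 1 − a(z₀+z₁) = 1 − (-0.031)(-2.018) = 0.9374; argument = -0.058 + (-2.018)/0.9374 = -2.2107 → -2.21.
α₁ = Φ(-2.21) = 0.0136; rank = round(1000 × 0.0136) = 14; θ*₍14₎ = 46.7.
Upper: z₀ + z₂ = 1.902; 1 − a(z₀+z₂) = 1.0590; argument = 1.7381 → 1.74; α₂ = 0.9591; rank = 959; θ*₍959₎ = 86.3.

(46.7, 86.3)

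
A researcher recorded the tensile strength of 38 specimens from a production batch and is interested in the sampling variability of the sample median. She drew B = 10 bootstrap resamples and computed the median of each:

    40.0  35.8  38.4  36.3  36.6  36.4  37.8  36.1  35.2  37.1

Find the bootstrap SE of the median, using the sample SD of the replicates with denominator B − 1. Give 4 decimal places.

SE* = 1.4182

Bootstrap SE is the standard deviation of the 10 replicate medians.
Mean of replicates: (40.0 + 35.8 + 38.4 + 36.3 + 36.6 + 36.4 + 37.8 + 36.1 + 35.2 + 37.1) / 10 = 369.70000 / 10 = 36.97000
Sum of squared deviations: (+3.03000)² + (−1.17000)² + (+1.43000)² + (−0.67000)² + (−0.37000)² + (−0.57000)² + (+0.83000)² + (−0.87000)² + (−1.77000)² + (+0.13000)² = 18.10100
Variance = 18.10100 / 9 = 2.01122
SE* = √2.01122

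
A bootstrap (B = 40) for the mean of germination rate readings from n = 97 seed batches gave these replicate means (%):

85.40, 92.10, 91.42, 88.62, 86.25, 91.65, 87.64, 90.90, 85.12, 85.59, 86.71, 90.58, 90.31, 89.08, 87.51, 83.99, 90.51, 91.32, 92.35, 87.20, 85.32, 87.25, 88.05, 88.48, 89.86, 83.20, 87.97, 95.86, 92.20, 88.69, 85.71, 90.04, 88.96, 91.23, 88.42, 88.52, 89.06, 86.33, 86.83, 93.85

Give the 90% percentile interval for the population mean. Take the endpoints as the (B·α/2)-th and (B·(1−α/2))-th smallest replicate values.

(83.99, 92.35)

Sorted replicates: 83.20, 83.99, 85.12, 85.32, 85.40, 85.59, 85.71, 86.25, 86.33, 86.71, 86.83, 87.20, 87.25, 87.51, 87.64, 87.97, 88.05, 88.42, 88.48, 88.52, 88.62, 88.69, 88.96, 89.06, 89.08, 89.86, 90.04, 90.31, 90.51, 90.58, 90.90, 91.23, 91.32, 91.42, 91.65, 92.10, 92.20, 92.35, 93.85, 95.86
α = 0.10; lower rank = 40 × 0.050 = 2; upper rank = 40 × 0.950 = 38.
The 2nd smallest replicate is 83.99; the 38th is 92.35.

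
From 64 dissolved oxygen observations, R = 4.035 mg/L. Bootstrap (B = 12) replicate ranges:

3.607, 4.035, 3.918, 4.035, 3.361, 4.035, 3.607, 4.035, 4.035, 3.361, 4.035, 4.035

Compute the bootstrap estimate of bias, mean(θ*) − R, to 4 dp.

bias = −0.1934

mean(θ*) = (3.607 + 4.035 + 3.918 + 4.035 + 3.361 + 4.035 + 3.607 + 4.035 + 4.035 + 3.361 + 4.035 + 4.035) / 12 = 3.84158
bias = 3.84158 − 4.035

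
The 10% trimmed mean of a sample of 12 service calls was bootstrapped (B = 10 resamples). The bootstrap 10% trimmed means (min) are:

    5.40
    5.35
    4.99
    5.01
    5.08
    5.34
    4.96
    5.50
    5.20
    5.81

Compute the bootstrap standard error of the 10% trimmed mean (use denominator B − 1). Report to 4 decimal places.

Bootstrap SE is the standard deviation of the 10 replicate 10% trimmed means.
Mean of replicates: (5.40 + 5.35 + 4.99 + 5.01 + 5.08 + 5.34 + 4.96 + 5.50 + 5.20 + 5.81) / 10 = 52.64000 / 10 = 5.26400
Sum of squared deviations: (+0.13600)² + (+0.08600)² + (−0.27400)² + (−0.25400)² + (−0.18400)² + (+0.07600)² + (−0.30400)² + (+0.23600)² + (−0.06400)² + (+0.54600)² = 0.65544
Variance = 0.65544 / 9 = 0.07283
SE* = √0.07283

SE* = 0.2699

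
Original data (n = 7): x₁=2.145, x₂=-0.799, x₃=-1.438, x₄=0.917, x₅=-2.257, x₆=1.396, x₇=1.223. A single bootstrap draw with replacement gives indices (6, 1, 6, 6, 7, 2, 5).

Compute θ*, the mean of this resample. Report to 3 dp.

θ* = 0.643

Resample values: 1.396, 2.145, 1.396, 1.396, 1.223, -0.799, -2.257.
Mean = (1.396 + 2.145 + 1.396 + 1.396 + 1.223 + (-0.799) + (-2.257)) / 7 = 4.5000 / 7 = 0.643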